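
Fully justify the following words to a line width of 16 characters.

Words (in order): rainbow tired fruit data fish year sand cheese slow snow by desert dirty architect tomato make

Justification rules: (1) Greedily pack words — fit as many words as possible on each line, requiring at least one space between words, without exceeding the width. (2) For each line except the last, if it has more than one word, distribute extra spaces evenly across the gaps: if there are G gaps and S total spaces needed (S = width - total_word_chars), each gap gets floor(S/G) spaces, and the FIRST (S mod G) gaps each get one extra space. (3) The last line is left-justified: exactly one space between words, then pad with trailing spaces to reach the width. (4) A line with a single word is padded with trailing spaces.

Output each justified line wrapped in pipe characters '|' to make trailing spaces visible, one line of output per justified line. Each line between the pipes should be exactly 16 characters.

Line 1: ['rainbow', 'tired'] (min_width=13, slack=3)
Line 2: ['fruit', 'data', 'fish'] (min_width=15, slack=1)
Line 3: ['year', 'sand', 'cheese'] (min_width=16, slack=0)
Line 4: ['slow', 'snow', 'by'] (min_width=12, slack=4)
Line 5: ['desert', 'dirty'] (min_width=12, slack=4)
Line 6: ['architect', 'tomato'] (min_width=16, slack=0)
Line 7: ['make'] (min_width=4, slack=12)

Answer: |rainbow    tired|
|fruit  data fish|
|year sand cheese|
|slow   snow   by|
|desert     dirty|
|architect tomato|
|make            |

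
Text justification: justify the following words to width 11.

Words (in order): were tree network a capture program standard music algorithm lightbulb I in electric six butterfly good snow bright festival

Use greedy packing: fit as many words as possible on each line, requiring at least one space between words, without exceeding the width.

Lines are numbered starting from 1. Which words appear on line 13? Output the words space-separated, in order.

Answer: bright

Derivation:
Line 1: ['were', 'tree'] (min_width=9, slack=2)
Line 2: ['network', 'a'] (min_width=9, slack=2)
Line 3: ['capture'] (min_width=7, slack=4)
Line 4: ['program'] (min_width=7, slack=4)
Line 5: ['standard'] (min_width=8, slack=3)
Line 6: ['music'] (min_width=5, slack=6)
Line 7: ['algorithm'] (min_width=9, slack=2)
Line 8: ['lightbulb', 'I'] (min_width=11, slack=0)
Line 9: ['in', 'electric'] (min_width=11, slack=0)
Line 10: ['six'] (min_width=3, slack=8)
Line 11: ['butterfly'] (min_width=9, slack=2)
Line 12: ['good', 'snow'] (min_width=9, slack=2)
Line 13: ['bright'] (min_width=6, slack=5)
Line 14: ['festival'] (min_width=8, slack=3)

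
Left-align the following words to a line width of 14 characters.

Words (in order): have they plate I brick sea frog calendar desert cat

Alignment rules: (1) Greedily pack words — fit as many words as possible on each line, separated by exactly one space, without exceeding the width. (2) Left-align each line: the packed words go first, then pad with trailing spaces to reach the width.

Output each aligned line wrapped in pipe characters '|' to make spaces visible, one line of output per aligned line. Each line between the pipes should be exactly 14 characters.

Line 1: ['have', 'they'] (min_width=9, slack=5)
Line 2: ['plate', 'I', 'brick'] (min_width=13, slack=1)
Line 3: ['sea', 'frog'] (min_width=8, slack=6)
Line 4: ['calendar'] (min_width=8, slack=6)
Line 5: ['desert', 'cat'] (min_width=10, slack=4)

Answer: |have they     |
|plate I brick |
|sea frog      |
|calendar      |
|desert cat    |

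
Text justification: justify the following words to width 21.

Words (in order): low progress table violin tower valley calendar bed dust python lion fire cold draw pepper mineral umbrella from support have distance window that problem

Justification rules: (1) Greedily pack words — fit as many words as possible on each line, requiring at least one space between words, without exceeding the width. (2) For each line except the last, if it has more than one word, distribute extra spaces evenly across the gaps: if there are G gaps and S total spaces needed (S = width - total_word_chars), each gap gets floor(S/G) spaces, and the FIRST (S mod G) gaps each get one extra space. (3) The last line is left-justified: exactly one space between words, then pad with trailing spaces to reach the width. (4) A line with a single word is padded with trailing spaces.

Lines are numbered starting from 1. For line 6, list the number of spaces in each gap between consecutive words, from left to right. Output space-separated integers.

Answer: 1 1

Derivation:
Line 1: ['low', 'progress', 'table'] (min_width=18, slack=3)
Line 2: ['violin', 'tower', 'valley'] (min_width=19, slack=2)
Line 3: ['calendar', 'bed', 'dust'] (min_width=17, slack=4)
Line 4: ['python', 'lion', 'fire', 'cold'] (min_width=21, slack=0)
Line 5: ['draw', 'pepper', 'mineral'] (min_width=19, slack=2)
Line 6: ['umbrella', 'from', 'support'] (min_width=21, slack=0)
Line 7: ['have', 'distance', 'window'] (min_width=20, slack=1)
Line 8: ['that', 'problem'] (min_width=12, slack=9)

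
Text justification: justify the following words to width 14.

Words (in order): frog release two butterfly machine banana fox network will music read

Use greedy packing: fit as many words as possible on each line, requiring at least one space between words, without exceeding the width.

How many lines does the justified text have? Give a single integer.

Line 1: ['frog', 'release'] (min_width=12, slack=2)
Line 2: ['two', 'butterfly'] (min_width=13, slack=1)
Line 3: ['machine', 'banana'] (min_width=14, slack=0)
Line 4: ['fox', 'network'] (min_width=11, slack=3)
Line 5: ['will', 'music'] (min_width=10, slack=4)
Line 6: ['read'] (min_width=4, slack=10)
Total lines: 6

Answer: 6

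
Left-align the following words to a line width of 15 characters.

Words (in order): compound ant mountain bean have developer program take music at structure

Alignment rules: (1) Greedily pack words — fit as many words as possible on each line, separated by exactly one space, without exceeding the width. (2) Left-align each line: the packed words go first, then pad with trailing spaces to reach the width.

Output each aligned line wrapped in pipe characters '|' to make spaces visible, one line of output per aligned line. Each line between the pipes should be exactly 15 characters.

Answer: |compound ant   |
|mountain bean  |
|have developer |
|program take   |
|music at       |
|structure      |

Derivation:
Line 1: ['compound', 'ant'] (min_width=12, slack=3)
Line 2: ['mountain', 'bean'] (min_width=13, slack=2)
Line 3: ['have', 'developer'] (min_width=14, slack=1)
Line 4: ['program', 'take'] (min_width=12, slack=3)
Line 5: ['music', 'at'] (min_width=8, slack=7)
Line 6: ['structure'] (min_width=9, slack=6)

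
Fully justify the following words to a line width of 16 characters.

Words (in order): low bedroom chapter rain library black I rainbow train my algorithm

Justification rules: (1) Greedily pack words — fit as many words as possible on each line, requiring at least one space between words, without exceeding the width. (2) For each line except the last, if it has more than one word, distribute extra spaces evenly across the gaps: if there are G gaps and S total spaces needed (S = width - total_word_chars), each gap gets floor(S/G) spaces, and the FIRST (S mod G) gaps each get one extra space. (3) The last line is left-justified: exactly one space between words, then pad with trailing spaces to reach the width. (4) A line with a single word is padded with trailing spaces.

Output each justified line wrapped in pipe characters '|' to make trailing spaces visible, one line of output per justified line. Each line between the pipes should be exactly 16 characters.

Line 1: ['low', 'bedroom'] (min_width=11, slack=5)
Line 2: ['chapter', 'rain'] (min_width=12, slack=4)
Line 3: ['library', 'black', 'I'] (min_width=15, slack=1)
Line 4: ['rainbow', 'train', 'my'] (min_width=16, slack=0)
Line 5: ['algorithm'] (min_width=9, slack=7)

Answer: |low      bedroom|
|chapter     rain|
|library  black I|
|rainbow train my|
|algorithm       |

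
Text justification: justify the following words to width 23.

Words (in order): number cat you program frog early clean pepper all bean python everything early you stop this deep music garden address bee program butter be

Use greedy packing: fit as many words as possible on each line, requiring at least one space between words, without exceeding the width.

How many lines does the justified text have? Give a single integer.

Answer: 7

Derivation:
Line 1: ['number', 'cat', 'you', 'program'] (min_width=22, slack=1)
Line 2: ['frog', 'early', 'clean', 'pepper'] (min_width=23, slack=0)
Line 3: ['all', 'bean', 'python'] (min_width=15, slack=8)
Line 4: ['everything', 'early', 'you'] (min_width=20, slack=3)
Line 5: ['stop', 'this', 'deep', 'music'] (min_width=20, slack=3)
Line 6: ['garden', 'address', 'bee'] (min_width=18, slack=5)
Line 7: ['program', 'butter', 'be'] (min_width=17, slack=6)
Total lines: 7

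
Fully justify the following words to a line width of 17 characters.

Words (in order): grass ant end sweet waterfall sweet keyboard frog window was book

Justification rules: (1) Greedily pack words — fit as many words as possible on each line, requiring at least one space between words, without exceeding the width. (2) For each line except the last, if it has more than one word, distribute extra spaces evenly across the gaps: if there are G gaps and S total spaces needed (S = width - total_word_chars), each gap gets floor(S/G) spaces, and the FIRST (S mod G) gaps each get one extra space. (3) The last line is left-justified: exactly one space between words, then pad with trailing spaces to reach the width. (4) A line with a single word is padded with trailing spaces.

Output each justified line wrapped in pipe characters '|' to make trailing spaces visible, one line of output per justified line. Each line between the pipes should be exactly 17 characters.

Answer: |grass   ant   end|
|sweet   waterfall|
|sweet    keyboard|
|frog  window  was|
|book             |

Derivation:
Line 1: ['grass', 'ant', 'end'] (min_width=13, slack=4)
Line 2: ['sweet', 'waterfall'] (min_width=15, slack=2)
Line 3: ['sweet', 'keyboard'] (min_width=14, slack=3)
Line 4: ['frog', 'window', 'was'] (min_width=15, slack=2)
Line 5: ['book'] (min_width=4, slack=13)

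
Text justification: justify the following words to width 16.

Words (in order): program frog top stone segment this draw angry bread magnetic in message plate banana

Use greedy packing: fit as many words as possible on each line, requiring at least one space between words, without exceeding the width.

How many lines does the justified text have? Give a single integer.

Line 1: ['program', 'frog', 'top'] (min_width=16, slack=0)
Line 2: ['stone', 'segment'] (min_width=13, slack=3)
Line 3: ['this', 'draw', 'angry'] (min_width=15, slack=1)
Line 4: ['bread', 'magnetic'] (min_width=14, slack=2)
Line 5: ['in', 'message', 'plate'] (min_width=16, slack=0)
Line 6: ['banana'] (min_width=6, slack=10)
Total lines: 6

Answer: 6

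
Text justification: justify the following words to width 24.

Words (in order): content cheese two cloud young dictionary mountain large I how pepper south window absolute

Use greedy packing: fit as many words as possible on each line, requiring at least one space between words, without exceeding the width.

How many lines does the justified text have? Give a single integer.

Answer: 5

Derivation:
Line 1: ['content', 'cheese', 'two', 'cloud'] (min_width=24, slack=0)
Line 2: ['young', 'dictionary'] (min_width=16, slack=8)
Line 3: ['mountain', 'large', 'I', 'how'] (min_width=20, slack=4)
Line 4: ['pepper', 'south', 'window'] (min_width=19, slack=5)
Line 5: ['absolute'] (min_width=8, slack=16)
Total lines: 5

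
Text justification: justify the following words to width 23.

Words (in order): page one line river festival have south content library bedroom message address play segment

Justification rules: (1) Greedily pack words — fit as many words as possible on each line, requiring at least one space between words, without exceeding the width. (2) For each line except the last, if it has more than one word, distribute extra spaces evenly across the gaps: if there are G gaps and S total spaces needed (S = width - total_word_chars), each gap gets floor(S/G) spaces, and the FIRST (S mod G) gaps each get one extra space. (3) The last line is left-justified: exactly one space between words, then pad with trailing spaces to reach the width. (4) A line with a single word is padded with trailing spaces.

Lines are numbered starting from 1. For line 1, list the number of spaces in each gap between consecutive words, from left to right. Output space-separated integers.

Line 1: ['page', 'one', 'line', 'river'] (min_width=19, slack=4)
Line 2: ['festival', 'have', 'south'] (min_width=19, slack=4)
Line 3: ['content', 'library', 'bedroom'] (min_width=23, slack=0)
Line 4: ['message', 'address', 'play'] (min_width=20, slack=3)
Line 5: ['segment'] (min_width=7, slack=16)

Answer: 3 2 2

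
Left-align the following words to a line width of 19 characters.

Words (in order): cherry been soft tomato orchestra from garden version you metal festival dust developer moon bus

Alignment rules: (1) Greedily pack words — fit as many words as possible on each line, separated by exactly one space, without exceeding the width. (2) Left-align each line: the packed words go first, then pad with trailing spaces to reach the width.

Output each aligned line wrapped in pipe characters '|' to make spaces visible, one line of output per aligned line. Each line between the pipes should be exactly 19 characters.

Answer: |cherry been soft   |
|tomato orchestra   |
|from garden version|
|you metal festival |
|dust developer moon|
|bus                |

Derivation:
Line 1: ['cherry', 'been', 'soft'] (min_width=16, slack=3)
Line 2: ['tomato', 'orchestra'] (min_width=16, slack=3)
Line 3: ['from', 'garden', 'version'] (min_width=19, slack=0)
Line 4: ['you', 'metal', 'festival'] (min_width=18, slack=1)
Line 5: ['dust', 'developer', 'moon'] (min_width=19, slack=0)
Line 6: ['bus'] (min_width=3, slack=16)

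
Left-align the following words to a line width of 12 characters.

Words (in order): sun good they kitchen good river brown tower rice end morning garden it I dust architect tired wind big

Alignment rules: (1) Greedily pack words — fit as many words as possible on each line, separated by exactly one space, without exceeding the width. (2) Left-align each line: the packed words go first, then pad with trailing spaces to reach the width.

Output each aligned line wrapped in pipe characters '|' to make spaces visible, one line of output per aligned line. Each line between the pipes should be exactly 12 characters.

Answer: |sun good    |
|they kitchen|
|good river  |
|brown tower |
|rice end    |
|morning     |
|garden it I |
|dust        |
|architect   |
|tired wind  |
|big         |

Derivation:
Line 1: ['sun', 'good'] (min_width=8, slack=4)
Line 2: ['they', 'kitchen'] (min_width=12, slack=0)
Line 3: ['good', 'river'] (min_width=10, slack=2)
Line 4: ['brown', 'tower'] (min_width=11, slack=1)
Line 5: ['rice', 'end'] (min_width=8, slack=4)
Line 6: ['morning'] (min_width=7, slack=5)
Line 7: ['garden', 'it', 'I'] (min_width=11, slack=1)
Line 8: ['dust'] (min_width=4, slack=8)
Line 9: ['architect'] (min_width=9, slack=3)
Line 10: ['tired', 'wind'] (min_width=10, slack=2)
Line 11: ['big'] (min_width=3, slack=9)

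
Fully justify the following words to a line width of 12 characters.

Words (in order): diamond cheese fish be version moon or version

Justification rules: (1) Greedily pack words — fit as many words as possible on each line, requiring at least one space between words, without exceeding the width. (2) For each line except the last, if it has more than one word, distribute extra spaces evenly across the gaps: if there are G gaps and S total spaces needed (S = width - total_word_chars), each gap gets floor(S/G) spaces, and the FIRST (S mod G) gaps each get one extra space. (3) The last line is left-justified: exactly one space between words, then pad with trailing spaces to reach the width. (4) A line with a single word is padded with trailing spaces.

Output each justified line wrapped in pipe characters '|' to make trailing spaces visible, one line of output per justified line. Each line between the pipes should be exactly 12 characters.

Line 1: ['diamond'] (min_width=7, slack=5)
Line 2: ['cheese', 'fish'] (min_width=11, slack=1)
Line 3: ['be', 'version'] (min_width=10, slack=2)
Line 4: ['moon', 'or'] (min_width=7, slack=5)
Line 5: ['version'] (min_width=7, slack=5)

Answer: |diamond     |
|cheese  fish|
|be   version|
|moon      or|
|version     |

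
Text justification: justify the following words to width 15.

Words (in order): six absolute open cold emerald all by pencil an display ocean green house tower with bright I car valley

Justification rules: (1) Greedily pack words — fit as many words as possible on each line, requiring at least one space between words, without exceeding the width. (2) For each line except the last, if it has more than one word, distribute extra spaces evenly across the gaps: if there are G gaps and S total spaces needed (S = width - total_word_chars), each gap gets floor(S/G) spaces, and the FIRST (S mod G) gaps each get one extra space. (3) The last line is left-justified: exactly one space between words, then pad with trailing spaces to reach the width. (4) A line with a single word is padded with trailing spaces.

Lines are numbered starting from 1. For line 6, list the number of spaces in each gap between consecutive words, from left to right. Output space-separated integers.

Line 1: ['six', 'absolute'] (min_width=12, slack=3)
Line 2: ['open', 'cold'] (min_width=9, slack=6)
Line 3: ['emerald', 'all', 'by'] (min_width=14, slack=1)
Line 4: ['pencil', 'an'] (min_width=9, slack=6)
Line 5: ['display', 'ocean'] (min_width=13, slack=2)
Line 6: ['green', 'house'] (min_width=11, slack=4)
Line 7: ['tower', 'with'] (min_width=10, slack=5)
Line 8: ['bright', 'I', 'car'] (min_width=12, slack=3)
Line 9: ['valley'] (min_width=6, slack=9)

Answer: 5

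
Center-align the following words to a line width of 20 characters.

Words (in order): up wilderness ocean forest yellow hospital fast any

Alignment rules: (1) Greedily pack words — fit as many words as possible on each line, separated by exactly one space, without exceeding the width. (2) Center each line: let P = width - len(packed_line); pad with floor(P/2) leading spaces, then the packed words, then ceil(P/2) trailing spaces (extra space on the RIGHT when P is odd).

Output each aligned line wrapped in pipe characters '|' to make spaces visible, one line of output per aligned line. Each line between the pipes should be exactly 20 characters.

Answer: |up wilderness ocean |
|   forest yellow    |
| hospital fast any  |

Derivation:
Line 1: ['up', 'wilderness', 'ocean'] (min_width=19, slack=1)
Line 2: ['forest', 'yellow'] (min_width=13, slack=7)
Line 3: ['hospital', 'fast', 'any'] (min_width=17, slack=3)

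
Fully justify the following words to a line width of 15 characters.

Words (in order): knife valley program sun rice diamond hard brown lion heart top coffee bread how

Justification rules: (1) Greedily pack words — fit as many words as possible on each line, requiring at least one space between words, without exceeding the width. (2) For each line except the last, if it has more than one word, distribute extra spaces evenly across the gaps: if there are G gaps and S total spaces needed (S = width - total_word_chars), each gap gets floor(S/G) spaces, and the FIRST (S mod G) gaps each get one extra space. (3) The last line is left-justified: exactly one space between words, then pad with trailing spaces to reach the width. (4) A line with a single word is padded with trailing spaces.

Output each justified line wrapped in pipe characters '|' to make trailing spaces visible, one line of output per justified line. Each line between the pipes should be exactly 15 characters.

Line 1: ['knife', 'valley'] (min_width=12, slack=3)
Line 2: ['program', 'sun'] (min_width=11, slack=4)
Line 3: ['rice', 'diamond'] (min_width=12, slack=3)
Line 4: ['hard', 'brown', 'lion'] (min_width=15, slack=0)
Line 5: ['heart', 'top'] (min_width=9, slack=6)
Line 6: ['coffee', 'bread'] (min_width=12, slack=3)
Line 7: ['how'] (min_width=3, slack=12)

Answer: |knife    valley|
|program     sun|
|rice    diamond|
|hard brown lion|
|heart       top|
|coffee    bread|
|how            |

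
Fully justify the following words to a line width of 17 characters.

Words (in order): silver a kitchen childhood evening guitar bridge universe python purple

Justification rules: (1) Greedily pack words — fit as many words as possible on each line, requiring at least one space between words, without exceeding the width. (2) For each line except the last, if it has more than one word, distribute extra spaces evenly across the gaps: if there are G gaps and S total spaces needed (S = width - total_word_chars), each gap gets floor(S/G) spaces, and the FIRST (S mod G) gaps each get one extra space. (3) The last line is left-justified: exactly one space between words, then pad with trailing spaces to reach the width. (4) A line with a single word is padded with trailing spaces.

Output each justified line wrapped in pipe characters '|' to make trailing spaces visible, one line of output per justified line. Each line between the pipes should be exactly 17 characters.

Answer: |silver  a kitchen|
|childhood evening|
|guitar     bridge|
|universe   python|
|purple           |

Derivation:
Line 1: ['silver', 'a', 'kitchen'] (min_width=16, slack=1)
Line 2: ['childhood', 'evening'] (min_width=17, slack=0)
Line 3: ['guitar', 'bridge'] (min_width=13, slack=4)
Line 4: ['universe', 'python'] (min_width=15, slack=2)
Line 5: ['purple'] (min_width=6, slack=11)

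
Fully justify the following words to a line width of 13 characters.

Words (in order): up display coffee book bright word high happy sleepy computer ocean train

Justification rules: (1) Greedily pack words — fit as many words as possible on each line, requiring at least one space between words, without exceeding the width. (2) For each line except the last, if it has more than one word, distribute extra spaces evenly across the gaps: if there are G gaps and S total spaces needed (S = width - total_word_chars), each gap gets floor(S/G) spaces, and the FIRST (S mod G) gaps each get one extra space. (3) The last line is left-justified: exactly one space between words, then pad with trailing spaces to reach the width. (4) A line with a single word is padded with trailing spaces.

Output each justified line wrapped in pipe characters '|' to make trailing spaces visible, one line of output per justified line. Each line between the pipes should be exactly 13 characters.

Line 1: ['up', 'display'] (min_width=10, slack=3)
Line 2: ['coffee', 'book'] (min_width=11, slack=2)
Line 3: ['bright', 'word'] (min_width=11, slack=2)
Line 4: ['high', 'happy'] (min_width=10, slack=3)
Line 5: ['sleepy'] (min_width=6, slack=7)
Line 6: ['computer'] (min_width=8, slack=5)
Line 7: ['ocean', 'train'] (min_width=11, slack=2)

Answer: |up    display|
|coffee   book|
|bright   word|
|high    happy|
|sleepy       |
|computer     |
|ocean train  |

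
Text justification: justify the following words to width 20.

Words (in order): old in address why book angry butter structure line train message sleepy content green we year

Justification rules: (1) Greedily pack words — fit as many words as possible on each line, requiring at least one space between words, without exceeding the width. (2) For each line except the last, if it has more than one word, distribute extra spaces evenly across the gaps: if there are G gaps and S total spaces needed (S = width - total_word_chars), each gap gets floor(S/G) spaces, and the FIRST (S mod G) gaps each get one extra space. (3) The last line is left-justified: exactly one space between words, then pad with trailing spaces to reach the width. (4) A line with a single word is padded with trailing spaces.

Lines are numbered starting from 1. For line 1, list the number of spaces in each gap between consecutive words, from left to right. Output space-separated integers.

Line 1: ['old', 'in', 'address', 'why'] (min_width=18, slack=2)
Line 2: ['book', 'angry', 'butter'] (min_width=17, slack=3)
Line 3: ['structure', 'line', 'train'] (min_width=20, slack=0)
Line 4: ['message', 'sleepy'] (min_width=14, slack=6)
Line 5: ['content', 'green', 'we'] (min_width=16, slack=4)
Line 6: ['year'] (min_width=4, slack=16)

Answer: 2 2 1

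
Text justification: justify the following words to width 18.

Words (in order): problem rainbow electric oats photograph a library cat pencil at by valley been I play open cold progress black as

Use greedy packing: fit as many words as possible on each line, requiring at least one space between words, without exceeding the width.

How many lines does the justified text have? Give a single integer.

Line 1: ['problem', 'rainbow'] (min_width=15, slack=3)
Line 2: ['electric', 'oats'] (min_width=13, slack=5)
Line 3: ['photograph', 'a'] (min_width=12, slack=6)
Line 4: ['library', 'cat', 'pencil'] (min_width=18, slack=0)
Line 5: ['at', 'by', 'valley', 'been'] (min_width=17, slack=1)
Line 6: ['I', 'play', 'open', 'cold'] (min_width=16, slack=2)
Line 7: ['progress', 'black', 'as'] (min_width=17, slack=1)
Total lines: 7

Answer: 7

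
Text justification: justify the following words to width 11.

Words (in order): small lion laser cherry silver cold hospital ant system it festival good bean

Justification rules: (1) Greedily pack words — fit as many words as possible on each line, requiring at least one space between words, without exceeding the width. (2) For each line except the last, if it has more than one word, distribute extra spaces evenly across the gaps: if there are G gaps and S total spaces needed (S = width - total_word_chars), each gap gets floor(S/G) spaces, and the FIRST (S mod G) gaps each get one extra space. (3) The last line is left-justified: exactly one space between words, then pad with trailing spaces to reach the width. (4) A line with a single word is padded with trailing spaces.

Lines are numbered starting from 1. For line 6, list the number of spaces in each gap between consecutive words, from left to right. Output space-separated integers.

Answer: 2

Derivation:
Line 1: ['small', 'lion'] (min_width=10, slack=1)
Line 2: ['laser'] (min_width=5, slack=6)
Line 3: ['cherry'] (min_width=6, slack=5)
Line 4: ['silver', 'cold'] (min_width=11, slack=0)
Line 5: ['hospital'] (min_width=8, slack=3)
Line 6: ['ant', 'system'] (min_width=10, slack=1)
Line 7: ['it', 'festival'] (min_width=11, slack=0)
Line 8: ['good', 'bean'] (min_width=9, slack=2)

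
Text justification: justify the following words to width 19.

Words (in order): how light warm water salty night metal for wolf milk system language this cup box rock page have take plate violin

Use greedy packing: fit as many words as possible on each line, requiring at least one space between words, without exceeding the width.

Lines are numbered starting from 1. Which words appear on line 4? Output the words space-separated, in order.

Answer: system language

Derivation:
Line 1: ['how', 'light', 'warm'] (min_width=14, slack=5)
Line 2: ['water', 'salty', 'night'] (min_width=17, slack=2)
Line 3: ['metal', 'for', 'wolf', 'milk'] (min_width=19, slack=0)
Line 4: ['system', 'language'] (min_width=15, slack=4)
Line 5: ['this', 'cup', 'box', 'rock'] (min_width=17, slack=2)
Line 6: ['page', 'have', 'take'] (min_width=14, slack=5)
Line 7: ['plate', 'violin'] (min_width=12, slack=7)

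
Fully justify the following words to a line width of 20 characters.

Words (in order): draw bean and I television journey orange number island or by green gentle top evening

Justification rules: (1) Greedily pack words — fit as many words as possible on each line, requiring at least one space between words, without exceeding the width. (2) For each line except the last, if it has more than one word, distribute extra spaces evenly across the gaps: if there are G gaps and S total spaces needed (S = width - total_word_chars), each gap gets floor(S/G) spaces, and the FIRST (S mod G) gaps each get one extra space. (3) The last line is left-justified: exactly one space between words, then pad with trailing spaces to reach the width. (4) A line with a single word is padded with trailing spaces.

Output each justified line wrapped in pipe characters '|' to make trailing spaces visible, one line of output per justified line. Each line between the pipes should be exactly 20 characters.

Line 1: ['draw', 'bean', 'and', 'I'] (min_width=15, slack=5)
Line 2: ['television', 'journey'] (min_width=18, slack=2)
Line 3: ['orange', 'number', 'island'] (min_width=20, slack=0)
Line 4: ['or', 'by', 'green', 'gentle'] (min_width=18, slack=2)
Line 5: ['top', 'evening'] (min_width=11, slack=9)

Answer: |draw   bean   and  I|
|television   journey|
|orange number island|
|or  by  green gentle|
|top evening         |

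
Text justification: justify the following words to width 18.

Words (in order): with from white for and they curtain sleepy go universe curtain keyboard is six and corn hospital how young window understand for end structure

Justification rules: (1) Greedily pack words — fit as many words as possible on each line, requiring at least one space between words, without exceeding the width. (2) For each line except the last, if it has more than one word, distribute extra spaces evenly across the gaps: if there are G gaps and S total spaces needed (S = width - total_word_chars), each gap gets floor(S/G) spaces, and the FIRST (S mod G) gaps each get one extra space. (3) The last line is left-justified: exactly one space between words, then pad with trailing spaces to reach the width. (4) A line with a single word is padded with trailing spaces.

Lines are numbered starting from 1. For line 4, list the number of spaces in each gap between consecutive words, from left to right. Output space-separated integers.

Line 1: ['with', 'from', 'white'] (min_width=15, slack=3)
Line 2: ['for', 'and', 'they'] (min_width=12, slack=6)
Line 3: ['curtain', 'sleepy', 'go'] (min_width=17, slack=1)
Line 4: ['universe', 'curtain'] (min_width=16, slack=2)
Line 5: ['keyboard', 'is', 'six'] (min_width=15, slack=3)
Line 6: ['and', 'corn', 'hospital'] (min_width=17, slack=1)
Line 7: ['how', 'young', 'window'] (min_width=16, slack=2)
Line 8: ['understand', 'for', 'end'] (min_width=18, slack=0)
Line 9: ['structure'] (min_width=9, slack=9)

Answer: 3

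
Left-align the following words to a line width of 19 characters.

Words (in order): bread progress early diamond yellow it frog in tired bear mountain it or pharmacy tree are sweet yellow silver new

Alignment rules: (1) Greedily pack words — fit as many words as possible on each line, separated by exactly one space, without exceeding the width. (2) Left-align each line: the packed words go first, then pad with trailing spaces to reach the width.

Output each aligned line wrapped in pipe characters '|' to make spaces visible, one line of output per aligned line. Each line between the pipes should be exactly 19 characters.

Answer: |bread progress     |
|early diamond      |
|yellow it frog in  |
|tired bear mountain|
|it or pharmacy tree|
|are sweet yellow   |
|silver new         |

Derivation:
Line 1: ['bread', 'progress'] (min_width=14, slack=5)
Line 2: ['early', 'diamond'] (min_width=13, slack=6)
Line 3: ['yellow', 'it', 'frog', 'in'] (min_width=17, slack=2)
Line 4: ['tired', 'bear', 'mountain'] (min_width=19, slack=0)
Line 5: ['it', 'or', 'pharmacy', 'tree'] (min_width=19, slack=0)
Line 6: ['are', 'sweet', 'yellow'] (min_width=16, slack=3)
Line 7: ['silver', 'new'] (min_width=10, slack=9)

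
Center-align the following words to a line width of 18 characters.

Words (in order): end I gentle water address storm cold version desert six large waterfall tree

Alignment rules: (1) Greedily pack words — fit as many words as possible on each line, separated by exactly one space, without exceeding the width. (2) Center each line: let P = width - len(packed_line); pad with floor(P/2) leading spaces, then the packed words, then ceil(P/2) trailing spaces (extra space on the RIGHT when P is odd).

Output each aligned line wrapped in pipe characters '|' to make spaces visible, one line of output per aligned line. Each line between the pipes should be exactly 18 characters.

Line 1: ['end', 'I', 'gentle', 'water'] (min_width=18, slack=0)
Line 2: ['address', 'storm', 'cold'] (min_width=18, slack=0)
Line 3: ['version', 'desert', 'six'] (min_width=18, slack=0)
Line 4: ['large', 'waterfall'] (min_width=15, slack=3)
Line 5: ['tree'] (min_width=4, slack=14)

Answer: |end I gentle water|
|address storm cold|
|version desert six|
| large waterfall  |
|       tree       |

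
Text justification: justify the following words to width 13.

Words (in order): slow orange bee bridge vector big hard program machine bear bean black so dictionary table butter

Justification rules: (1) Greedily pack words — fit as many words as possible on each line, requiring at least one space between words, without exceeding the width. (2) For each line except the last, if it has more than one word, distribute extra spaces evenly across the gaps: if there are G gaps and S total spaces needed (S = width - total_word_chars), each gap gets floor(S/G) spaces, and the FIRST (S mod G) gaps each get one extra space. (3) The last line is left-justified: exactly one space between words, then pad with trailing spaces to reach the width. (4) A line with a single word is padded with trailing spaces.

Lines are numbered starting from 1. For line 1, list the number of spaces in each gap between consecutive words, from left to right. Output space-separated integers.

Answer: 3

Derivation:
Line 1: ['slow', 'orange'] (min_width=11, slack=2)
Line 2: ['bee', 'bridge'] (min_width=10, slack=3)
Line 3: ['vector', 'big'] (min_width=10, slack=3)
Line 4: ['hard', 'program'] (min_width=12, slack=1)
Line 5: ['machine', 'bear'] (min_width=12, slack=1)
Line 6: ['bean', 'black', 'so'] (min_width=13, slack=0)
Line 7: ['dictionary'] (min_width=10, slack=3)
Line 8: ['table', 'butter'] (min_width=12, slack=1)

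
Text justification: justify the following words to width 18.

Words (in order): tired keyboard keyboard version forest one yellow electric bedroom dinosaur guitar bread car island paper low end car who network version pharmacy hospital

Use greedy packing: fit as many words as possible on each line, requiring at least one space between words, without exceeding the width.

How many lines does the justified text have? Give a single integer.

Answer: 10

Derivation:
Line 1: ['tired', 'keyboard'] (min_width=14, slack=4)
Line 2: ['keyboard', 'version'] (min_width=16, slack=2)
Line 3: ['forest', 'one', 'yellow'] (min_width=17, slack=1)
Line 4: ['electric', 'bedroom'] (min_width=16, slack=2)
Line 5: ['dinosaur', 'guitar'] (min_width=15, slack=3)
Line 6: ['bread', 'car', 'island'] (min_width=16, slack=2)
Line 7: ['paper', 'low', 'end', 'car'] (min_width=17, slack=1)
Line 8: ['who', 'network'] (min_width=11, slack=7)
Line 9: ['version', 'pharmacy'] (min_width=16, slack=2)
Line 10: ['hospital'] (min_width=8, slack=10)
Total lines: 10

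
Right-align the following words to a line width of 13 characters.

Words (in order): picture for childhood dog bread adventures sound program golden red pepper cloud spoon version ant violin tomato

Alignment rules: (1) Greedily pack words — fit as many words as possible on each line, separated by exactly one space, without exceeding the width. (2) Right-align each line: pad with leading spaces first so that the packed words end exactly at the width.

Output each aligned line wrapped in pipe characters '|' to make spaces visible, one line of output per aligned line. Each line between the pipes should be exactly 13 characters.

Answer: |  picture for|
|childhood dog|
|        bread|
|   adventures|
|sound program|
|   golden red|
| pepper cloud|
|spoon version|
|   ant violin|
|       tomato|

Derivation:
Line 1: ['picture', 'for'] (min_width=11, slack=2)
Line 2: ['childhood', 'dog'] (min_width=13, slack=0)
Line 3: ['bread'] (min_width=5, slack=8)
Line 4: ['adventures'] (min_width=10, slack=3)
Line 5: ['sound', 'program'] (min_width=13, slack=0)
Line 6: ['golden', 'red'] (min_width=10, slack=3)
Line 7: ['pepper', 'cloud'] (min_width=12, slack=1)
Line 8: ['spoon', 'version'] (min_width=13, slack=0)
Line 9: ['ant', 'violin'] (min_width=10, slack=3)
Line 10: ['tomato'] (min_width=6, slack=7)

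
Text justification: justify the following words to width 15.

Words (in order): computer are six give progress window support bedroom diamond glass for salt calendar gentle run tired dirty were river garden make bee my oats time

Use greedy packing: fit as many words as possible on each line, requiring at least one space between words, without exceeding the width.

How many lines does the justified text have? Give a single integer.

Line 1: ['computer', 'are'] (min_width=12, slack=3)
Line 2: ['six', 'give'] (min_width=8, slack=7)
Line 3: ['progress', 'window'] (min_width=15, slack=0)
Line 4: ['support', 'bedroom'] (min_width=15, slack=0)
Line 5: ['diamond', 'glass'] (min_width=13, slack=2)
Line 6: ['for', 'salt'] (min_width=8, slack=7)
Line 7: ['calendar', 'gentle'] (min_width=15, slack=0)
Line 8: ['run', 'tired', 'dirty'] (min_width=15, slack=0)
Line 9: ['were', 'river'] (min_width=10, slack=5)
Line 10: ['garden', 'make', 'bee'] (min_width=15, slack=0)
Line 11: ['my', 'oats', 'time'] (min_width=12, slack=3)
Total lines: 11

Answer: 11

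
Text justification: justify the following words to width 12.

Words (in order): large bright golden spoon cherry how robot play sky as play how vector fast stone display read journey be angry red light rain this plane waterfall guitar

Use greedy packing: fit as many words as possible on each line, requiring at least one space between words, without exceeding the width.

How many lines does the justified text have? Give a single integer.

Answer: 14

Derivation:
Line 1: ['large', 'bright'] (min_width=12, slack=0)
Line 2: ['golden', 'spoon'] (min_width=12, slack=0)
Line 3: ['cherry', 'how'] (min_width=10, slack=2)
Line 4: ['robot', 'play'] (min_width=10, slack=2)
Line 5: ['sky', 'as', 'play'] (min_width=11, slack=1)
Line 6: ['how', 'vector'] (min_width=10, slack=2)
Line 7: ['fast', 'stone'] (min_width=10, slack=2)
Line 8: ['display', 'read'] (min_width=12, slack=0)
Line 9: ['journey', 'be'] (min_width=10, slack=2)
Line 10: ['angry', 'red'] (min_width=9, slack=3)
Line 11: ['light', 'rain'] (min_width=10, slack=2)
Line 12: ['this', 'plane'] (min_width=10, slack=2)
Line 13: ['waterfall'] (min_width=9, slack=3)
Line 14: ['guitar'] (min_width=6, slack=6)
Total lines: 14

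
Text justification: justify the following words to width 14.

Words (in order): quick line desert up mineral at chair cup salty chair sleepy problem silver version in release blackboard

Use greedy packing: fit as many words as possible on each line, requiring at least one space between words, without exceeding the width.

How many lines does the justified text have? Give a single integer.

Answer: 9

Derivation:
Line 1: ['quick', 'line'] (min_width=10, slack=4)
Line 2: ['desert', 'up'] (min_width=9, slack=5)
Line 3: ['mineral', 'at'] (min_width=10, slack=4)
Line 4: ['chair', 'cup'] (min_width=9, slack=5)
Line 5: ['salty', 'chair'] (min_width=11, slack=3)
Line 6: ['sleepy', 'problem'] (min_width=14, slack=0)
Line 7: ['silver', 'version'] (min_width=14, slack=0)
Line 8: ['in', 'release'] (min_width=10, slack=4)
Line 9: ['blackboard'] (min_width=10, slack=4)
Total lines: 9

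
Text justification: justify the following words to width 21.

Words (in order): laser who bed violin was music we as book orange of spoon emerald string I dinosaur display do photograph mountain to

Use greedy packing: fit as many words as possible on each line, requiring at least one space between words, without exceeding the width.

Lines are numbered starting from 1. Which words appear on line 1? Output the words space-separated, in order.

Line 1: ['laser', 'who', 'bed', 'violin'] (min_width=20, slack=1)
Line 2: ['was', 'music', 'we', 'as', 'book'] (min_width=20, slack=1)
Line 3: ['orange', 'of', 'spoon'] (min_width=15, slack=6)
Line 4: ['emerald', 'string', 'I'] (min_width=16, slack=5)
Line 5: ['dinosaur', 'display', 'do'] (min_width=19, slack=2)
Line 6: ['photograph', 'mountain'] (min_width=19, slack=2)
Line 7: ['to'] (min_width=2, slack=19)

Answer: laser who bed violin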